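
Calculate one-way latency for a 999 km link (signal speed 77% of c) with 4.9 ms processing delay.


Speed = 0.77 * 3e5 km/s = 231000 km/s
Propagation delay = 999 / 231000 = 0.0043 s = 4.3247 ms
Processing delay = 4.9 ms
Total one-way latency = 9.2247 ms


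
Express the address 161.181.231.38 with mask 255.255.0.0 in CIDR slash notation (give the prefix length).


Binary: 11111111.11111111.00000000.00000000
Count leading 1s
Prefix: /16


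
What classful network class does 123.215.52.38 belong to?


First octet: 123
Binary: 01111011
0xxxxxxx -> Class A (1-126)
Class A, default mask 255.0.0.0 (/8)


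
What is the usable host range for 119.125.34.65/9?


Network: 119.0.0.0
Broadcast: 119.127.255.255
First usable = network + 1
Last usable = broadcast - 1
Range: 119.0.0.1 to 119.127.255.254


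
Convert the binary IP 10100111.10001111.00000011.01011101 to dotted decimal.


10100111 = 167
10001111 = 143
00000011 = 3
01011101 = 93
IP: 167.143.3.93


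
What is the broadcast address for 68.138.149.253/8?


Network: 68.0.0.0/8
Host bits = 24
Set all host bits to 1:
Broadcast: 68.255.255.255


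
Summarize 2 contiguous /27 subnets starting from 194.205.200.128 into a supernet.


Original prefix: /27
Number of subnets: 2 = 2^1
New prefix = 27 - 1 = 26
Supernet: 194.205.200.128/26


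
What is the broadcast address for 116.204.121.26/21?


Network: 116.204.120.0/21
Host bits = 11
Set all host bits to 1:
Broadcast: 116.204.127.255


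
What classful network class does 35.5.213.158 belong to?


First octet: 35
Binary: 00100011
0xxxxxxx -> Class A (1-126)
Class A, default mask 255.0.0.0 (/8)


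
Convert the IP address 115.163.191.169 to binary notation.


115 = 01110011
163 = 10100011
191 = 10111111
169 = 10101001
Binary: 01110011.10100011.10111111.10101001


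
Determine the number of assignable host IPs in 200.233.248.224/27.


Host bits = 32 - 27 = 5
Total addresses = 2^5 = 32
Usable = total - 2 (network and broadcast)
Usable hosts: 30


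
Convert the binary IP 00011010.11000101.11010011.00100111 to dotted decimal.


00011010 = 26
11000101 = 197
11010011 = 211
00100111 = 39
IP: 26.197.211.39


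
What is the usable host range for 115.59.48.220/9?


Network: 115.0.0.0
Broadcast: 115.127.255.255
First usable = network + 1
Last usable = broadcast - 1
Range: 115.0.0.1 to 115.127.255.254


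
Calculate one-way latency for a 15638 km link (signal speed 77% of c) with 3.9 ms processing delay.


Speed = 0.77 * 3e5 km/s = 231000 km/s
Propagation delay = 15638 / 231000 = 0.0677 s = 67.697 ms
Processing delay = 3.9 ms
Total one-way latency = 71.597 ms


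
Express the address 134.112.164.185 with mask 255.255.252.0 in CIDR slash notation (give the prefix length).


Binary: 11111111.11111111.11111100.00000000
Count leading 1s
Prefix: /22


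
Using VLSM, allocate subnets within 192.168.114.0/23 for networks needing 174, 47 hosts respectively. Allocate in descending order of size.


174 hosts -> /24 (254 usable): 192.168.114.0/24
47 hosts -> /26 (62 usable): 192.168.115.0/26
Allocation: 192.168.114.0/24 (174 hosts, 254 usable); 192.168.115.0/26 (47 hosts, 62 usable)


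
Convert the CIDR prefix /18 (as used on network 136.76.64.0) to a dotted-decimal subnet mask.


/18 means 18 network bits, 14 host bits
Binary: 11111111111111111100000000000000
Mask: 255.255.192.0


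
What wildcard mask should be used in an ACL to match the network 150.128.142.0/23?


Subnet mask: 255.255.254.0
Wildcard = 255.255.255.255 - subnet mask
255 - 255 = 0
255 - 255 = 0
255 - 254 = 1
255 - 0 = 255
Wildcard: 0.0.1.255


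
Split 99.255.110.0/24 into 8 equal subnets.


New prefix = 24 + 3 = 27
Each subnet has 32 addresses
  99.255.110.0/27
  99.255.110.32/27
  99.255.110.64/27
  99.255.110.96/27
  99.255.110.128/27
  99.255.110.160/27
  99.255.110.192/27
  99.255.110.224/27
Subnets: 99.255.110.0/27, 99.255.110.32/27, 99.255.110.64/27, 99.255.110.96/27, 99.255.110.128/27, 99.255.110.160/27, 99.255.110.192/27, 99.255.110.224/27


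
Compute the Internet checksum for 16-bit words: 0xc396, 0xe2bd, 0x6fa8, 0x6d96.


Sum all words (with carry folding):
+ 0xc396 = 0xc396
+ 0xe2bd = 0xa654
+ 0x6fa8 = 0x15fd
+ 0x6d96 = 0x8393
One's complement: ~0x8393
Checksum = 0x7c6c


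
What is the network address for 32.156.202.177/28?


IP:   00100000.10011100.11001010.10110001
Mask: 11111111.11111111.11111111.11110000
AND operation:
Net:  00100000.10011100.11001010.10110000
Network: 32.156.202.176/28


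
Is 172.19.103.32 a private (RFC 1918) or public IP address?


RFC 1918 private ranges:
  10.0.0.0/8 (10.0.0.0 - 10.255.255.255)
  172.16.0.0/12 (172.16.0.0 - 172.31.255.255)
  192.168.0.0/16 (192.168.0.0 - 192.168.255.255)
Private (in 172.16.0.0/12)


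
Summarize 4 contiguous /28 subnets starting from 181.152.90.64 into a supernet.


Original prefix: /28
Number of subnets: 4 = 2^2
New prefix = 28 - 2 = 26
Supernet: 181.152.90.64/26


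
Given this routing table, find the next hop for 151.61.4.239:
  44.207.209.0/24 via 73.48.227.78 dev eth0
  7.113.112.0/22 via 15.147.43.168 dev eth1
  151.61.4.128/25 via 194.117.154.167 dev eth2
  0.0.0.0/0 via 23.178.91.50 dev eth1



Longest prefix match for 151.61.4.239:
  /24 44.207.209.0: no
  /22 7.113.112.0: no
  /25 151.61.4.128: MATCH
  /0 0.0.0.0: MATCH
Selected: next-hop 194.117.154.167 via eth2 (matched /25)


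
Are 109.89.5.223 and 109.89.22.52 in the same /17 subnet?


Mask: 255.255.128.0
109.89.5.223 AND mask = 109.89.0.0
109.89.22.52 AND mask = 109.89.0.0
Yes, same subnet (109.89.0.0)


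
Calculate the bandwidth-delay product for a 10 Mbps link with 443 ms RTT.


BDP = bandwidth * RTT
= 10 Mbps * 443 ms
= 10 * 1e6 * 443 / 1000 bits
= 4430000 bits
= 553750 bytes
= 540.7715 KB
BDP = 4430000 bits (553750 bytes)


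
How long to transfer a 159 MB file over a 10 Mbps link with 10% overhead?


Effective throughput = 10 * (1 - 10/100) = 9 Mbps
File size in Mb = 159 * 8 = 1272 Mb
Time = 1272 / 9
Time = 141.3333 seconds


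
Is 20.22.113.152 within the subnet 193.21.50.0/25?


Subnet network: 193.21.50.0
Test IP AND mask: 20.22.113.128
No, 20.22.113.152 is not in 193.21.50.0/25


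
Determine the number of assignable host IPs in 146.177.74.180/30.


Host bits = 32 - 30 = 2
Total addresses = 2^2 = 4
Usable = total - 2 (network and broadcast)
Usable hosts: 2


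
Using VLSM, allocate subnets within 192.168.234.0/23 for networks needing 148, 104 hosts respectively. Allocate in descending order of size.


148 hosts -> /24 (254 usable): 192.168.234.0/24
104 hosts -> /25 (126 usable): 192.168.235.0/25
Allocation: 192.168.234.0/24 (148 hosts, 254 usable); 192.168.235.0/25 (104 hosts, 126 usable)


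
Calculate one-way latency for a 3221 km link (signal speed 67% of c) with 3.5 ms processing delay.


Speed = 0.67 * 3e5 km/s = 201000 km/s
Propagation delay = 3221 / 201000 = 0.016 s = 16.0249 ms
Processing delay = 3.5 ms
Total one-way latency = 19.5249 ms


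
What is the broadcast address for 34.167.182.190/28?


Network: 34.167.182.176/28
Host bits = 4
Set all host bits to 1:
Broadcast: 34.167.182.191


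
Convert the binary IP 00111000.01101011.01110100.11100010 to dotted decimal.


00111000 = 56
01101011 = 107
01110100 = 116
11100010 = 226
IP: 56.107.116.226


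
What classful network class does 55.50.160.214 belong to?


First octet: 55
Binary: 00110111
0xxxxxxx -> Class A (1-126)
Class A, default mask 255.0.0.0 (/8)


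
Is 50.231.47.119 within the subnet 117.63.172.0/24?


Subnet network: 117.63.172.0
Test IP AND mask: 50.231.47.0
No, 50.231.47.119 is not in 117.63.172.0/24


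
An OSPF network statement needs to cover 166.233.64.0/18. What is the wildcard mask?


Subnet mask: 255.255.192.0
Wildcard = 255.255.255.255 - subnet mask
255 - 255 = 0
255 - 255 = 0
255 - 192 = 63
255 - 0 = 255
Wildcard: 0.0.63.255


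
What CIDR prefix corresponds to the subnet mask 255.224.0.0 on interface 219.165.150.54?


Binary: 11111111.11100000.00000000.00000000
Count leading 1s
Prefix: /11


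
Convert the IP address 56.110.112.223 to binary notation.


56 = 00111000
110 = 01101110
112 = 01110000
223 = 11011111
Binary: 00111000.01101110.01110000.11011111


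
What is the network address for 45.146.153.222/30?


IP:   00101101.10010010.10011001.11011110
Mask: 11111111.11111111.11111111.11111100
AND operation:
Net:  00101101.10010010.10011001.11011100
Network: 45.146.153.220/30


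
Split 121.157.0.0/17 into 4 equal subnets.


New prefix = 17 + 2 = 19
Each subnet has 8192 addresses
  121.157.0.0/19
  121.157.32.0/19
  121.157.64.0/19
  121.157.96.0/19
Subnets: 121.157.0.0/19, 121.157.32.0/19, 121.157.64.0/19, 121.157.96.0/19


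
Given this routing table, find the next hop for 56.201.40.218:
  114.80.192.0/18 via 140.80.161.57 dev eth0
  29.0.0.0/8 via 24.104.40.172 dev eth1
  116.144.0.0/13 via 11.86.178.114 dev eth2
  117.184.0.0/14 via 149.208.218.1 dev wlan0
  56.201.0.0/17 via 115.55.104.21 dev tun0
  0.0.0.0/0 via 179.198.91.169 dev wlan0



Longest prefix match for 56.201.40.218:
  /18 114.80.192.0: no
  /8 29.0.0.0: no
  /13 116.144.0.0: no
  /14 117.184.0.0: no
  /17 56.201.0.0: MATCH
  /0 0.0.0.0: MATCH
Selected: next-hop 115.55.104.21 via tun0 (matched /17)


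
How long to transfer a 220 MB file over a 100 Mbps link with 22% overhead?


Effective throughput = 100 * (1 - 22/100) = 78 Mbps
File size in Mb = 220 * 8 = 1760 Mb
Time = 1760 / 78
Time = 22.5641 seconds


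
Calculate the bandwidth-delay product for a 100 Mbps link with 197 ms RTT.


BDP = bandwidth * RTT
= 100 Mbps * 197 ms
= 100 * 1e6 * 197 / 1000 bits
= 19700000 bits
= 2462500 bytes
= 2404.7852 KB
BDP = 19700000 bits (2462500 bytes)


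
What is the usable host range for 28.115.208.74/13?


Network: 28.112.0.0
Broadcast: 28.119.255.255
First usable = network + 1
Last usable = broadcast - 1
Range: 28.112.0.1 to 28.119.255.254


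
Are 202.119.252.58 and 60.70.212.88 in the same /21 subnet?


Mask: 255.255.248.0
202.119.252.58 AND mask = 202.119.248.0
60.70.212.88 AND mask = 60.70.208.0
No, different subnets (202.119.248.0 vs 60.70.208.0)


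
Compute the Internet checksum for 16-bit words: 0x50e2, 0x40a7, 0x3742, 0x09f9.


Sum all words (with carry folding):
+ 0x50e2 = 0x50e2
+ 0x40a7 = 0x9189
+ 0x3742 = 0xc8cb
+ 0x09f9 = 0xd2c4
One's complement: ~0xd2c4
Checksum = 0x2d3b


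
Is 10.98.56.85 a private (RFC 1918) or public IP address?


RFC 1918 private ranges:
  10.0.0.0/8 (10.0.0.0 - 10.255.255.255)
  172.16.0.0/12 (172.16.0.0 - 172.31.255.255)
  192.168.0.0/16 (192.168.0.0 - 192.168.255.255)
Private (in 10.0.0.0/8)


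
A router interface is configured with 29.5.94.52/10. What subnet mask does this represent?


/10 means 10 network bits, 22 host bits
Binary: 11111111110000000000000000000000
Mask: 255.192.0.0


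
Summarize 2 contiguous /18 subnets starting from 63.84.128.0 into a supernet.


Original prefix: /18
Number of subnets: 2 = 2^1
New prefix = 18 - 1 = 17
Supernet: 63.84.128.0/17


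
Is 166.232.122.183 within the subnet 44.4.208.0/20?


Subnet network: 44.4.208.0
Test IP AND mask: 166.232.112.0
No, 166.232.122.183 is not in 44.4.208.0/20


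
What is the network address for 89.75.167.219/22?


IP:   01011001.01001011.10100111.11011011
Mask: 11111111.11111111.11111100.00000000
AND operation:
Net:  01011001.01001011.10100100.00000000
Network: 89.75.164.0/22


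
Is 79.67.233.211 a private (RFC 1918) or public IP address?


RFC 1918 private ranges:
  10.0.0.0/8 (10.0.0.0 - 10.255.255.255)
  172.16.0.0/12 (172.16.0.0 - 172.31.255.255)
  192.168.0.0/16 (192.168.0.0 - 192.168.255.255)
Public (not in any RFC 1918 range)


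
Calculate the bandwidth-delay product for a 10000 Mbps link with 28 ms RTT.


BDP = bandwidth * RTT
= 10000 Mbps * 28 ms
= 10000 * 1e6 * 28 / 1000 bits
= 280000000 bits
= 35000000 bytes
= 34179.6875 KB
BDP = 280000000 bits (35000000 bytes)


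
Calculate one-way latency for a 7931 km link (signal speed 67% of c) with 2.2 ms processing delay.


Speed = 0.67 * 3e5 km/s = 201000 km/s
Propagation delay = 7931 / 201000 = 0.0395 s = 39.4577 ms
Processing delay = 2.2 ms
Total one-way latency = 41.6577 ms


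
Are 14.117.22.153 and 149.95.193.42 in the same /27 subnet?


Mask: 255.255.255.224
14.117.22.153 AND mask = 14.117.22.128
149.95.193.42 AND mask = 149.95.193.32
No, different subnets (14.117.22.128 vs 149.95.193.32)


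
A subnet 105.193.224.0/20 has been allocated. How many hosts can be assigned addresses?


Host bits = 32 - 20 = 12
Total addresses = 2^12 = 4096
Usable = total - 2 (network and broadcast)
Usable hosts: 4094


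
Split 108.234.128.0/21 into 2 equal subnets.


New prefix = 21 + 1 = 22
Each subnet has 1024 addresses
  108.234.128.0/22
  108.234.132.0/22
Subnets: 108.234.128.0/22, 108.234.132.0/22


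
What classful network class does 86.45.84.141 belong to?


First octet: 86
Binary: 01010110
0xxxxxxx -> Class A (1-126)
Class A, default mask 255.0.0.0 (/8)


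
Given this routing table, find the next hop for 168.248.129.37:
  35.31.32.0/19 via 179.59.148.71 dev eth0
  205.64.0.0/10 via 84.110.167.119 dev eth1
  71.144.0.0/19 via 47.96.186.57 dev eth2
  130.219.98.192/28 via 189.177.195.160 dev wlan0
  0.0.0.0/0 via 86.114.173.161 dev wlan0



Longest prefix match for 168.248.129.37:
  /19 35.31.32.0: no
  /10 205.64.0.0: no
  /19 71.144.0.0: no
  /28 130.219.98.192: no
  /0 0.0.0.0: MATCH
Selected: next-hop 86.114.173.161 via wlan0 (matched /0)


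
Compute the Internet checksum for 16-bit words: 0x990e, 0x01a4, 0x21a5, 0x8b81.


Sum all words (with carry folding):
+ 0x990e = 0x990e
+ 0x01a4 = 0x9ab2
+ 0x21a5 = 0xbc57
+ 0x8b81 = 0x47d9
One's complement: ~0x47d9
Checksum = 0xb826


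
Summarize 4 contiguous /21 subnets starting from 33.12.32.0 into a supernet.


Original prefix: /21
Number of subnets: 4 = 2^2
New prefix = 21 - 2 = 19
Supernet: 33.12.32.0/19


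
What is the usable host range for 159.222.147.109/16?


Network: 159.222.0.0
Broadcast: 159.222.255.255
First usable = network + 1
Last usable = broadcast - 1
Range: 159.222.0.1 to 159.222.255.254


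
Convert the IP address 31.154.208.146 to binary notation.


31 = 00011111
154 = 10011010
208 = 11010000
146 = 10010010
Binary: 00011111.10011010.11010000.10010010


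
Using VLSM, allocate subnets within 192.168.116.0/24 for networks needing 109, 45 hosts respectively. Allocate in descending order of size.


109 hosts -> /25 (126 usable): 192.168.116.0/25
45 hosts -> /26 (62 usable): 192.168.116.128/26
Allocation: 192.168.116.0/25 (109 hosts, 126 usable); 192.168.116.128/26 (45 hosts, 62 usable)


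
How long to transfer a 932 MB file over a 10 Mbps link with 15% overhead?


Effective throughput = 10 * (1 - 15/100) = 8.5 Mbps
File size in Mb = 932 * 8 = 7456 Mb
Time = 7456 / 8.5
Time = 877.1765 seconds


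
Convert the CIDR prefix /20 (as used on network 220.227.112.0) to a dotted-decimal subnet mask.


/20 means 20 network bits, 12 host bits
Binary: 11111111111111111111000000000000
Mask: 255.255.240.0


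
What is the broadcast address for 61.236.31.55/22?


Network: 61.236.28.0/22
Host bits = 10
Set all host bits to 1:
Broadcast: 61.236.31.255


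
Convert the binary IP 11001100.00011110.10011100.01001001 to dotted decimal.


11001100 = 204
00011110 = 30
10011100 = 156
01001001 = 73
IP: 204.30.156.73


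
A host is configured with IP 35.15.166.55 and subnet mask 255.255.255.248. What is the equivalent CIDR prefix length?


Binary: 11111111.11111111.11111111.11111000
Count leading 1s
Prefix: /29


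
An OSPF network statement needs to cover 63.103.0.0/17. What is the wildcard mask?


Subnet mask: 255.255.128.0
Wildcard = 255.255.255.255 - subnet mask
255 - 255 = 0
255 - 255 = 0
255 - 128 = 127
255 - 0 = 255
Wildcard: 0.0.127.255


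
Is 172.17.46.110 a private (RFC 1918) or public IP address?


RFC 1918 private ranges:
  10.0.0.0/8 (10.0.0.0 - 10.255.255.255)
  172.16.0.0/12 (172.16.0.0 - 172.31.255.255)
  192.168.0.0/16 (192.168.0.0 - 192.168.255.255)
Private (in 172.16.0.0/12)


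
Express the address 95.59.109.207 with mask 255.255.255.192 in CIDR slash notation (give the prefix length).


Binary: 11111111.11111111.11111111.11000000
Count leading 1s
Prefix: /26


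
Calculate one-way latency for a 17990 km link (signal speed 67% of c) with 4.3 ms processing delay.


Speed = 0.67 * 3e5 km/s = 201000 km/s
Propagation delay = 17990 / 201000 = 0.0895 s = 89.5025 ms
Processing delay = 4.3 ms
Total one-way latency = 93.8025 ms


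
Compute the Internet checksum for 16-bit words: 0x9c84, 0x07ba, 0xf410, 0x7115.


Sum all words (with carry folding):
+ 0x9c84 = 0x9c84
+ 0x07ba = 0xa43e
+ 0xf410 = 0x984f
+ 0x7115 = 0x0965
One's complement: ~0x0965
Checksum = 0xf69a


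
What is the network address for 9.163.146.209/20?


IP:   00001001.10100011.10010010.11010001
Mask: 11111111.11111111.11110000.00000000
AND operation:
Net:  00001001.10100011.10010000.00000000
Network: 9.163.144.0/20


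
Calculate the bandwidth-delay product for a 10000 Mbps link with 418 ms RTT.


BDP = bandwidth * RTT
= 10000 Mbps * 418 ms
= 10000 * 1e6 * 418 / 1000 bits
= 4180000000 bits
= 522500000 bytes
= 510253.9062 KB
BDP = 4180000000 bits (522500000 bytes)


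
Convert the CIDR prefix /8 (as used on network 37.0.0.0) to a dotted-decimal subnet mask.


/8 means 8 network bits, 24 host bits
Binary: 11111111000000000000000000000000
Mask: 255.0.0.0


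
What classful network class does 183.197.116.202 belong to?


First octet: 183
Binary: 10110111
10xxxxxx -> Class B (128-191)
Class B, default mask 255.255.0.0 (/16)


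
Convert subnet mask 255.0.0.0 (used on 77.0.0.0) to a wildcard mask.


Subnet mask: 255.0.0.0
Wildcard = 255.255.255.255 - subnet mask
255 - 255 = 0
255 - 0 = 255
255 - 0 = 255
255 - 0 = 255
Wildcard: 0.255.255.255


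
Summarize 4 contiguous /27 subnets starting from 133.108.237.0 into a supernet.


Original prefix: /27
Number of subnets: 4 = 2^2
New prefix = 27 - 2 = 25
Supernet: 133.108.237.0/25


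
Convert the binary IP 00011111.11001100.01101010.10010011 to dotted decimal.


00011111 = 31
11001100 = 204
01101010 = 106
10010011 = 147
IP: 31.204.106.147


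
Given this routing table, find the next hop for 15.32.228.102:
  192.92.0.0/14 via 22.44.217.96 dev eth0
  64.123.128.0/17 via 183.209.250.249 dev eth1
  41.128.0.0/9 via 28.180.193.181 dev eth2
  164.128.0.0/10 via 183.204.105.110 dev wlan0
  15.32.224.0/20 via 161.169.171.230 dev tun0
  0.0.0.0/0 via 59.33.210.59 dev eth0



Longest prefix match for 15.32.228.102:
  /14 192.92.0.0: no
  /17 64.123.128.0: no
  /9 41.128.0.0: no
  /10 164.128.0.0: no
  /20 15.32.224.0: MATCH
  /0 0.0.0.0: MATCH
Selected: next-hop 161.169.171.230 via tun0 (matched /20)


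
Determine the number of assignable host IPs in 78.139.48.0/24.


Host bits = 32 - 24 = 8
Total addresses = 2^8 = 256
Usable = total - 2 (network and broadcast)
Usable hosts: 254


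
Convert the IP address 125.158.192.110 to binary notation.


125 = 01111101
158 = 10011110
192 = 11000000
110 = 01101110
Binary: 01111101.10011110.11000000.01101110


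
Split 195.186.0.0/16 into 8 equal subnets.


New prefix = 16 + 3 = 19
Each subnet has 8192 addresses
  195.186.0.0/19
  195.186.32.0/19
  195.186.64.0/19
  195.186.96.0/19
  195.186.128.0/19
  195.186.160.0/19
  195.186.192.0/19
  195.186.224.0/19
Subnets: 195.186.0.0/19, 195.186.32.0/19, 195.186.64.0/19, 195.186.96.0/19, 195.186.128.0/19, 195.186.160.0/19, 195.186.192.0/19, 195.186.224.0/19


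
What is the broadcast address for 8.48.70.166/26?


Network: 8.48.70.128/26
Host bits = 6
Set all host bits to 1:
Broadcast: 8.48.70.191


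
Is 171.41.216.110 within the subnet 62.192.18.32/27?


Subnet network: 62.192.18.32
Test IP AND mask: 171.41.216.96
No, 171.41.216.110 is not in 62.192.18.32/27


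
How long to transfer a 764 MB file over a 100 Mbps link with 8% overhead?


Effective throughput = 100 * (1 - 8/100) = 92 Mbps
File size in Mb = 764 * 8 = 6112 Mb
Time = 6112 / 92
Time = 66.4348 seconds


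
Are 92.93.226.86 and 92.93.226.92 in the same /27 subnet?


Mask: 255.255.255.224
92.93.226.86 AND mask = 92.93.226.64
92.93.226.92 AND mask = 92.93.226.64
Yes, same subnet (92.93.226.64)


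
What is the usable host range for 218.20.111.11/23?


Network: 218.20.110.0
Broadcast: 218.20.111.255
First usable = network + 1
Last usable = broadcast - 1
Range: 218.20.110.1 to 218.20.111.254


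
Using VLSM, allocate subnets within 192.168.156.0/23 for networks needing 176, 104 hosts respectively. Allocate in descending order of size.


176 hosts -> /24 (254 usable): 192.168.156.0/24
104 hosts -> /25 (126 usable): 192.168.157.0/25
Allocation: 192.168.156.0/24 (176 hosts, 254 usable); 192.168.157.0/25 (104 hosts, 126 usable)


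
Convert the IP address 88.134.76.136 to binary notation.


88 = 01011000
134 = 10000110
76 = 01001100
136 = 10001000
Binary: 01011000.10000110.01001100.10001000


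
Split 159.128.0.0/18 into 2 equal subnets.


New prefix = 18 + 1 = 19
Each subnet has 8192 addresses
  159.128.0.0/19
  159.128.32.0/19
Subnets: 159.128.0.0/19, 159.128.32.0/19


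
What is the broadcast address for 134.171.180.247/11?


Network: 134.160.0.0/11
Host bits = 21
Set all host bits to 1:
Broadcast: 134.191.255.255


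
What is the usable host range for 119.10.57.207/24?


Network: 119.10.57.0
Broadcast: 119.10.57.255
First usable = network + 1
Last usable = broadcast - 1
Range: 119.10.57.1 to 119.10.57.254


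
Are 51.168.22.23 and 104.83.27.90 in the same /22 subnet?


Mask: 255.255.252.0
51.168.22.23 AND mask = 51.168.20.0
104.83.27.90 AND mask = 104.83.24.0
No, different subnets (51.168.20.0 vs 104.83.24.0)


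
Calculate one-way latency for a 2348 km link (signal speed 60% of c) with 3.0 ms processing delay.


Speed = 0.6 * 3e5 km/s = 180000 km/s
Propagation delay = 2348 / 180000 = 0.013 s = 13.0444 ms
Processing delay = 3.0 ms
Total one-way latency = 16.0444 ms


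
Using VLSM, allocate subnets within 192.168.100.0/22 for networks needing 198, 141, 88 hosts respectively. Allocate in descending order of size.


198 hosts -> /24 (254 usable): 192.168.100.0/24
141 hosts -> /24 (254 usable): 192.168.101.0/24
88 hosts -> /25 (126 usable): 192.168.102.0/25
Allocation: 192.168.100.0/24 (198 hosts, 254 usable); 192.168.101.0/24 (141 hosts, 254 usable); 192.168.102.0/25 (88 hosts, 126 usable)


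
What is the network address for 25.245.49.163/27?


IP:   00011001.11110101.00110001.10100011
Mask: 11111111.11111111.11111111.11100000
AND operation:
Net:  00011001.11110101.00110001.10100000
Network: 25.245.49.160/27


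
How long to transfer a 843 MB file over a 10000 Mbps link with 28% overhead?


Effective throughput = 10000 * (1 - 28/100) = 7200 Mbps
File size in Mb = 843 * 8 = 6744 Mb
Time = 6744 / 7200
Time = 0.9367 seconds


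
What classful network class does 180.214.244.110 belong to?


First octet: 180
Binary: 10110100
10xxxxxx -> Class B (128-191)
Class B, default mask 255.255.0.0 (/16)


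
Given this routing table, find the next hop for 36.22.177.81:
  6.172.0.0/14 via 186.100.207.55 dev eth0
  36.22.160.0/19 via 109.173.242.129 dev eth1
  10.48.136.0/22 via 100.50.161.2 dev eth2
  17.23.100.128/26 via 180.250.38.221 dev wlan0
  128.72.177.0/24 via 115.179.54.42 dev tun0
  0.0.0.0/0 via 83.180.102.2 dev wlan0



Longest prefix match for 36.22.177.81:
  /14 6.172.0.0: no
  /19 36.22.160.0: MATCH
  /22 10.48.136.0: no
  /26 17.23.100.128: no
  /24 128.72.177.0: no
  /0 0.0.0.0: MATCH
Selected: next-hop 109.173.242.129 via eth1 (matched /19)


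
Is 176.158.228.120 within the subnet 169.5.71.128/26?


Subnet network: 169.5.71.128
Test IP AND mask: 176.158.228.64
No, 176.158.228.120 is not in 169.5.71.128/26


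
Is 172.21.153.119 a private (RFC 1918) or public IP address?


RFC 1918 private ranges:
  10.0.0.0/8 (10.0.0.0 - 10.255.255.255)
  172.16.0.0/12 (172.16.0.0 - 172.31.255.255)
  192.168.0.0/16 (192.168.0.0 - 192.168.255.255)
Private (in 172.16.0.0/12)


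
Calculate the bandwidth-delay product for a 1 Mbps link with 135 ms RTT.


BDP = bandwidth * RTT
= 1 Mbps * 135 ms
= 1 * 1e6 * 135 / 1000 bits
= 135000 bits
= 16875 bytes
= 16.4795 KB
BDP = 135000 bits (16875 bytes)


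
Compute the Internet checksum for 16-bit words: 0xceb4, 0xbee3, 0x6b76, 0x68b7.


Sum all words (with carry folding):
+ 0xceb4 = 0xceb4
+ 0xbee3 = 0x8d98
+ 0x6b76 = 0xf90e
+ 0x68b7 = 0x61c6
One's complement: ~0x61c6
Checksum = 0x9e39


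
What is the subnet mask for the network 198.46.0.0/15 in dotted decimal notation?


/15 means 15 network bits, 17 host bits
Binary: 11111111111111100000000000000000
Mask: 255.254.0.0


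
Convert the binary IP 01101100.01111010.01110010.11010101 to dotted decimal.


01101100 = 108
01111010 = 122
01110010 = 114
11010101 = 213
IP: 108.122.114.213


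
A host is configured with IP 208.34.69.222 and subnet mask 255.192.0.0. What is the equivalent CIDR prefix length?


Binary: 11111111.11000000.00000000.00000000
Count leading 1s
Prefix: /10


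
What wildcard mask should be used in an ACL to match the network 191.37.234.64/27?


Subnet mask: 255.255.255.224
Wildcard = 255.255.255.255 - subnet mask
255 - 255 = 0
255 - 255 = 0
255 - 255 = 0
255 - 224 = 31
Wildcard: 0.0.0.31


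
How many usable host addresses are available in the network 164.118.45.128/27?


Host bits = 32 - 27 = 5
Total addresses = 2^5 = 32
Usable = total - 2 (network and broadcast)
Usable hosts: 30


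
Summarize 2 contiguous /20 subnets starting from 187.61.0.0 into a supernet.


Original prefix: /20
Number of subnets: 2 = 2^1
New prefix = 20 - 1 = 19
Supernet: 187.61.0.0/19


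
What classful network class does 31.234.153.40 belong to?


First octet: 31
Binary: 00011111
0xxxxxxx -> Class A (1-126)
Class A, default mask 255.0.0.0 (/8)


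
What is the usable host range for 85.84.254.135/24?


Network: 85.84.254.0
Broadcast: 85.84.254.255
First usable = network + 1
Last usable = broadcast - 1
Range: 85.84.254.1 to 85.84.254.254


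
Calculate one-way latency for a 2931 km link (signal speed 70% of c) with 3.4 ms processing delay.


Speed = 0.7 * 3e5 km/s = 210000 km/s
Propagation delay = 2931 / 210000 = 0.014 s = 13.9571 ms
Processing delay = 3.4 ms
Total one-way latency = 17.3571 ms


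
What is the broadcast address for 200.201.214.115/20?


Network: 200.201.208.0/20
Host bits = 12
Set all host bits to 1:
Broadcast: 200.201.223.255


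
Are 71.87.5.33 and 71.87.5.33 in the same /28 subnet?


Mask: 255.255.255.240
71.87.5.33 AND mask = 71.87.5.32
71.87.5.33 AND mask = 71.87.5.32
Yes, same subnet (71.87.5.32)


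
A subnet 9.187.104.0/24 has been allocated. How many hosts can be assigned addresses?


Host bits = 32 - 24 = 8
Total addresses = 2^8 = 256
Usable = total - 2 (network and broadcast)
Usable hosts: 254


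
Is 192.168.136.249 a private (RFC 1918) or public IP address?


RFC 1918 private ranges:
  10.0.0.0/8 (10.0.0.0 - 10.255.255.255)
  172.16.0.0/12 (172.16.0.0 - 172.31.255.255)
  192.168.0.0/16 (192.168.0.0 - 192.168.255.255)
Private (in 192.168.0.0/16)


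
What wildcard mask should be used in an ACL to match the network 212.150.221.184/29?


Subnet mask: 255.255.255.248
Wildcard = 255.255.255.255 - subnet mask
255 - 255 = 0
255 - 255 = 0
255 - 255 = 0
255 - 248 = 7
Wildcard: 0.0.0.7


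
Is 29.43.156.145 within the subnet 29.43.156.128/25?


Subnet network: 29.43.156.128
Test IP AND mask: 29.43.156.128
Yes, 29.43.156.145 is in 29.43.156.128/25


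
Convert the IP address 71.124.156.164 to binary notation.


71 = 01000111
124 = 01111100
156 = 10011100
164 = 10100100
Binary: 01000111.01111100.10011100.10100100


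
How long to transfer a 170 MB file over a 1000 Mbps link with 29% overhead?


Effective throughput = 1000 * (1 - 29/100) = 710 Mbps
File size in Mb = 170 * 8 = 1360 Mb
Time = 1360 / 710
Time = 1.9155 seconds


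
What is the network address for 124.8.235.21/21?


IP:   01111100.00001000.11101011.00010101
Mask: 11111111.11111111.11111000.00000000
AND operation:
Net:  01111100.00001000.11101000.00000000
Network: 124.8.232.0/21


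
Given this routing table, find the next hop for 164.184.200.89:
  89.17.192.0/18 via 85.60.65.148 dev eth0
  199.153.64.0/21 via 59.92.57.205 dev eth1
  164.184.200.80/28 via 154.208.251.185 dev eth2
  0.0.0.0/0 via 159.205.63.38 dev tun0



Longest prefix match for 164.184.200.89:
  /18 89.17.192.0: no
  /21 199.153.64.0: no
  /28 164.184.200.80: MATCH
  /0 0.0.0.0: MATCH
Selected: next-hop 154.208.251.185 via eth2 (matched /28)


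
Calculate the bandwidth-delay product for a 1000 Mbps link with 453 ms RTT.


BDP = bandwidth * RTT
= 1000 Mbps * 453 ms
= 1000 * 1e6 * 453 / 1000 bits
= 453000000 bits
= 56625000 bytes
= 55297.8516 KB
BDP = 453000000 bits (56625000 bytes)


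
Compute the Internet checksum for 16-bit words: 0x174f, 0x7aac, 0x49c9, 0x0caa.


Sum all words (with carry folding):
+ 0x174f = 0x174f
+ 0x7aac = 0x91fb
+ 0x49c9 = 0xdbc4
+ 0x0caa = 0xe86e
One's complement: ~0xe86e
Checksum = 0x1791


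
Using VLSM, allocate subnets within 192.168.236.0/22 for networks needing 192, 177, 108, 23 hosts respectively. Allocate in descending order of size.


192 hosts -> /24 (254 usable): 192.168.236.0/24
177 hosts -> /24 (254 usable): 192.168.237.0/24
108 hosts -> /25 (126 usable): 192.168.238.0/25
23 hosts -> /27 (30 usable): 192.168.238.128/27
Allocation: 192.168.236.0/24 (192 hosts, 254 usable); 192.168.237.0/24 (177 hosts, 254 usable); 192.168.238.0/25 (108 hosts, 126 usable); 192.168.238.128/27 (23 hosts, 30 usable)


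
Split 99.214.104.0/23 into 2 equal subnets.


New prefix = 23 + 1 = 24
Each subnet has 256 addresses
  99.214.104.0/24
  99.214.105.0/24
Subnets: 99.214.104.0/24, 99.214.105.0/24


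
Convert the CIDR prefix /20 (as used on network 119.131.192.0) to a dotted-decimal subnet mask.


/20 means 20 network bits, 12 host bits
Binary: 11111111111111111111000000000000
Mask: 255.255.240.0


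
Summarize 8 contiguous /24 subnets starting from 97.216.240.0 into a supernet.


Original prefix: /24
Number of subnets: 8 = 2^3
New prefix = 24 - 3 = 21
Supernet: 97.216.240.0/21


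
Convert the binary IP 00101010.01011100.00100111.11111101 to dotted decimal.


00101010 = 42
01011100 = 92
00100111 = 39
11111101 = 253
IP: 42.92.39.253


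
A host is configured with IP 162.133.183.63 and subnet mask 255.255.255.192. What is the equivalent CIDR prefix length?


Binary: 11111111.11111111.11111111.11000000
Count leading 1s
Prefix: /26


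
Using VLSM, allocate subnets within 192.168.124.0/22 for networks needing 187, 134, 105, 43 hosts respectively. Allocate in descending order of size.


187 hosts -> /24 (254 usable): 192.168.124.0/24
134 hosts -> /24 (254 usable): 192.168.125.0/24
105 hosts -> /25 (126 usable): 192.168.126.0/25
43 hosts -> /26 (62 usable): 192.168.126.128/26
Allocation: 192.168.124.0/24 (187 hosts, 254 usable); 192.168.125.0/24 (134 hosts, 254 usable); 192.168.126.0/25 (105 hosts, 126 usable); 192.168.126.128/26 (43 hosts, 62 usable)


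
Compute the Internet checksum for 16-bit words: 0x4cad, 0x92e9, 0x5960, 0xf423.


Sum all words (with carry folding):
+ 0x4cad = 0x4cad
+ 0x92e9 = 0xdf96
+ 0x5960 = 0x38f7
+ 0xf423 = 0x2d1b
One's complement: ~0x2d1b
Checksum = 0xd2e4


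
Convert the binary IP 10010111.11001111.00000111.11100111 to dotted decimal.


10010111 = 151
11001111 = 207
00000111 = 7
11100111 = 231
IP: 151.207.7.231


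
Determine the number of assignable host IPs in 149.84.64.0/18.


Host bits = 32 - 18 = 14
Total addresses = 2^14 = 16384
Usable = total - 2 (network and broadcast)
Usable hosts: 16382


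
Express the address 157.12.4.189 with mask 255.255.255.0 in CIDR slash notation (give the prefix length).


Binary: 11111111.11111111.11111111.00000000
Count leading 1s
Prefix: /24


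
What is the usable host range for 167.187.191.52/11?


Network: 167.160.0.0
Broadcast: 167.191.255.255
First usable = network + 1
Last usable = broadcast - 1
Range: 167.160.0.1 to 167.191.255.254


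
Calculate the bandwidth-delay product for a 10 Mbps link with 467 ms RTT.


BDP = bandwidth * RTT
= 10 Mbps * 467 ms
= 10 * 1e6 * 467 / 1000 bits
= 4670000 bits
= 583750 bytes
= 570.0684 KB
BDP = 4670000 bits (583750 bytes)


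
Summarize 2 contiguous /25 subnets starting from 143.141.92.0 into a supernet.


Original prefix: /25
Number of subnets: 2 = 2^1
New prefix = 25 - 1 = 24
Supernet: 143.141.92.0/24


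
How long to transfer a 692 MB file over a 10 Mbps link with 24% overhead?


Effective throughput = 10 * (1 - 24/100) = 7.6 Mbps
File size in Mb = 692 * 8 = 5536 Mb
Time = 5536 / 7.6
Time = 728.4211 seconds


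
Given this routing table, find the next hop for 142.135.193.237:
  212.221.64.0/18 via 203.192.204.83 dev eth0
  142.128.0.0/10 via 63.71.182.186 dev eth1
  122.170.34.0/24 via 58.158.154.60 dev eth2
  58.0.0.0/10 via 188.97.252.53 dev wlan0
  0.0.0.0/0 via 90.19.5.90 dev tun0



Longest prefix match for 142.135.193.237:
  /18 212.221.64.0: no
  /10 142.128.0.0: MATCH
  /24 122.170.34.0: no
  /10 58.0.0.0: no
  /0 0.0.0.0: MATCH
Selected: next-hop 63.71.182.186 via eth1 (matched /10)


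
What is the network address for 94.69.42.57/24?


IP:   01011110.01000101.00101010.00111001
Mask: 11111111.11111111.11111111.00000000
AND operation:
Net:  01011110.01000101.00101010.00000000
Network: 94.69.42.0/24


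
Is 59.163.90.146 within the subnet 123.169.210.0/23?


Subnet network: 123.169.210.0
Test IP AND mask: 59.163.90.0
No, 59.163.90.146 is not in 123.169.210.0/23


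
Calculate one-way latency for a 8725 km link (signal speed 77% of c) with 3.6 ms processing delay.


Speed = 0.77 * 3e5 km/s = 231000 km/s
Propagation delay = 8725 / 231000 = 0.0378 s = 37.7706 ms
Processing delay = 3.6 ms
Total one-way latency = 41.3706 ms


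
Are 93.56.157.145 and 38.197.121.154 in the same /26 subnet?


Mask: 255.255.255.192
93.56.157.145 AND mask = 93.56.157.128
38.197.121.154 AND mask = 38.197.121.128
No, different subnets (93.56.157.128 vs 38.197.121.128)


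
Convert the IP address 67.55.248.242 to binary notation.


67 = 01000011
55 = 00110111
248 = 11111000
242 = 11110010
Binary: 01000011.00110111.11111000.11110010


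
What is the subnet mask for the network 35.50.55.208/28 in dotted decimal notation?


/28 means 28 network bits, 4 host bits
Binary: 11111111111111111111111111110000
Mask: 255.255.255.240


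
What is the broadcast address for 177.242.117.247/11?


Network: 177.224.0.0/11
Host bits = 21
Set all host bits to 1:
Broadcast: 177.255.255.255


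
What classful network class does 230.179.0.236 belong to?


First octet: 230
Binary: 11100110
1110xxxx -> Class D (224-239)
Class D (multicast), default mask N/A


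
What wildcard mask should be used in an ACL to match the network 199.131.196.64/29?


Subnet mask: 255.255.255.248
Wildcard = 255.255.255.255 - subnet mask
255 - 255 = 0
255 - 255 = 0
255 - 255 = 0
255 - 248 = 7
Wildcard: 0.0.0.7


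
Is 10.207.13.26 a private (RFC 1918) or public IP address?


RFC 1918 private ranges:
  10.0.0.0/8 (10.0.0.0 - 10.255.255.255)
  172.16.0.0/12 (172.16.0.0 - 172.31.255.255)
  192.168.0.0/16 (192.168.0.0 - 192.168.255.255)
Private (in 10.0.0.0/8)


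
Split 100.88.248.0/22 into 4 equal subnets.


New prefix = 22 + 2 = 24
Each subnet has 256 addresses
  100.88.248.0/24
  100.88.249.0/24
  100.88.250.0/24
  100.88.251.0/24
Subnets: 100.88.248.0/24, 100.88.249.0/24, 100.88.250.0/24, 100.88.251.0/24


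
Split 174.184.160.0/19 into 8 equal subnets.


New prefix = 19 + 3 = 22
Each subnet has 1024 addresses
  174.184.160.0/22
  174.184.164.0/22
  174.184.168.0/22
  174.184.172.0/22
  174.184.176.0/22
  174.184.180.0/22
  174.184.184.0/22
  174.184.188.0/22
Subnets: 174.184.160.0/22, 174.184.164.0/22, 174.184.168.0/22, 174.184.172.0/22, 174.184.176.0/22, 174.184.180.0/22, 174.184.184.0/22, 174.184.188.0/22


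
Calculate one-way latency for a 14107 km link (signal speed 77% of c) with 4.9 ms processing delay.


Speed = 0.77 * 3e5 km/s = 231000 km/s
Propagation delay = 14107 / 231000 = 0.0611 s = 61.0693 ms
Processing delay = 4.9 ms
Total one-way latency = 65.9693 ms


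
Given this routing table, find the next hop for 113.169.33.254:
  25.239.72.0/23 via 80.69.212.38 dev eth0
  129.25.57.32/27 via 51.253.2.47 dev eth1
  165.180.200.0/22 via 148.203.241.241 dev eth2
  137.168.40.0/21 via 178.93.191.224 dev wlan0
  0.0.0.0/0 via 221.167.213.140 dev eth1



Longest prefix match for 113.169.33.254:
  /23 25.239.72.0: no
  /27 129.25.57.32: no
  /22 165.180.200.0: no
  /21 137.168.40.0: no
  /0 0.0.0.0: MATCH
Selected: next-hop 221.167.213.140 via eth1 (matched /0)


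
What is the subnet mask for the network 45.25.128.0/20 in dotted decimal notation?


/20 means 20 network bits, 12 host bits
Binary: 11111111111111111111000000000000
Mask: 255.255.240.0


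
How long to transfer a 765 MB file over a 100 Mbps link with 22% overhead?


Effective throughput = 100 * (1 - 22/100) = 78 Mbps
File size in Mb = 765 * 8 = 6120 Mb
Time = 6120 / 78
Time = 78.4615 seconds


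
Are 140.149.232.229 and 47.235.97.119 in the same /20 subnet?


Mask: 255.255.240.0
140.149.232.229 AND mask = 140.149.224.0
47.235.97.119 AND mask = 47.235.96.0
No, different subnets (140.149.224.0 vs 47.235.96.0)


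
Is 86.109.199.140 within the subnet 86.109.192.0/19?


Subnet network: 86.109.192.0
Test IP AND mask: 86.109.192.0
Yes, 86.109.199.140 is in 86.109.192.0/19


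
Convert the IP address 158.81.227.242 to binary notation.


158 = 10011110
81 = 01010001
227 = 11100011
242 = 11110010
Binary: 10011110.01010001.11100011.11110010


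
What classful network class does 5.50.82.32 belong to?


First octet: 5
Binary: 00000101
0xxxxxxx -> Class A (1-126)
Class A, default mask 255.0.0.0 (/8)


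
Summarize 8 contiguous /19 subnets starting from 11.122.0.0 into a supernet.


Original prefix: /19
Number of subnets: 8 = 2^3
New prefix = 19 - 3 = 16
Supernet: 11.122.0.0/16


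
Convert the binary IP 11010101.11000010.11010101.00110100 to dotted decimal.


11010101 = 213
11000010 = 194
11010101 = 213
00110100 = 52
IP: 213.194.213.52


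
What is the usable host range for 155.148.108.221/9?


Network: 155.128.0.0
Broadcast: 155.255.255.255
First usable = network + 1
Last usable = broadcast - 1
Range: 155.128.0.1 to 155.255.255.254


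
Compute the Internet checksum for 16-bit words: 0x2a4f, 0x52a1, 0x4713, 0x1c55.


Sum all words (with carry folding):
+ 0x2a4f = 0x2a4f
+ 0x52a1 = 0x7cf0
+ 0x4713 = 0xc403
+ 0x1c55 = 0xe058
One's complement: ~0xe058
Checksum = 0x1fa7


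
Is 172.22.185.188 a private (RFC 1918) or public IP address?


RFC 1918 private ranges:
  10.0.0.0/8 (10.0.0.0 - 10.255.255.255)
  172.16.0.0/12 (172.16.0.0 - 172.31.255.255)
  192.168.0.0/16 (192.168.0.0 - 192.168.255.255)
Private (in 172.16.0.0/12)


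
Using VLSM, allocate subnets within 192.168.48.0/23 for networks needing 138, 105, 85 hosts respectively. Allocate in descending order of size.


138 hosts -> /24 (254 usable): 192.168.48.0/24
105 hosts -> /25 (126 usable): 192.168.49.0/25
85 hosts -> /25 (126 usable): 192.168.49.128/25
Allocation: 192.168.48.0/24 (138 hosts, 254 usable); 192.168.49.0/25 (105 hosts, 126 usable); 192.168.49.128/25 (85 hosts, 126 usable)
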